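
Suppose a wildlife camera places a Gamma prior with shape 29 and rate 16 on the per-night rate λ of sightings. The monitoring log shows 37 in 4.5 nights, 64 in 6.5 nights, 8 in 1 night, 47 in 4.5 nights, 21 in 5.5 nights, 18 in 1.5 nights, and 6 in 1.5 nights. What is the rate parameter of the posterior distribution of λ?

41

Total count: 37 + 64 + 8 + 47 + 21 + 18 + 6 = 201.
Total exposure: 4.5 + 6.5 + 1 + 4.5 + 5.5 + 1.5 + 1.5 = 25 nights.
Gamma(α, β) with Poisson data over total exposure Σt gives posterior Gamma(α+Σx, β+Σt) = Gamma(230, 41).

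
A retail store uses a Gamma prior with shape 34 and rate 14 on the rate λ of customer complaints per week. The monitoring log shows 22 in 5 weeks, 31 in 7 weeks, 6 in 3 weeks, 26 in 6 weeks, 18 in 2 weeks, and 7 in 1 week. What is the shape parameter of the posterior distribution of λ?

144

Total count: 22 + 31 + 6 + 26 + 18 + 7 = 110.
Total exposure: 5 + 7 + 3 + 6 + 2 + 1 = 24 weeks.
Conjugate update: add total count to the shape and total exposure to the rate, giving Gamma(144, 38).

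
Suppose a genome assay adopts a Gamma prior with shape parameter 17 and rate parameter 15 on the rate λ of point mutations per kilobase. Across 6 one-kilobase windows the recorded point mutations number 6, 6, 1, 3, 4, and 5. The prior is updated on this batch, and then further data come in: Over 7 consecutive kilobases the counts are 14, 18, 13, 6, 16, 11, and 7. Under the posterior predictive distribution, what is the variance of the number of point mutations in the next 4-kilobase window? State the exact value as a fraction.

Total count: 6 + 6 + 1 + 3 + 4 + 5 = 25.
Total exposure: 6 kilobases.
After the first batch: Gamma(17 + 25, 15 + 6) = Gamma(42, 21).
Total count: 14 + 18 + 13 + 6 + 16 + 11 + 7 = 85.
Total exposure: 7 kilobases.
After the second batch: Gamma(42 + 85, 21 + 7) = Gamma(127, 28).
The posterior predictive for a window of length T is Negative Binomial with variance T·α'·(β'+T)/β'² = 4·127·32/784 = 1016/49.

1016/49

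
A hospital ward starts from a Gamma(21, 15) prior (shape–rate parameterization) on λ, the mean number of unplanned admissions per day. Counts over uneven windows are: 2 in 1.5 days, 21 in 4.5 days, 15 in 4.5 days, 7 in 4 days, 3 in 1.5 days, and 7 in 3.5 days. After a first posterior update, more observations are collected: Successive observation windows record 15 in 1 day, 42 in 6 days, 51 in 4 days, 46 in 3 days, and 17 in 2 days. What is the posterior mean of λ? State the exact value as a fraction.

Total count: 2 + 21 + 15 + 7 + 3 + 7 = 55.
Total exposure: 1.5 + 4.5 + 4.5 + 4 + 1.5 + 3.5 = 19.5 days.
After the first batch: Gamma(21 + 55, 15 + 19.5) = Gamma(76, 69/2).
Total count: 15 + 42 + 51 + 46 + 17 = 171.
Total exposure: 1 + 6 + 4 + 3 + 2 = 16 days.
After the second batch: Gamma(76 + 171, 69/2 + 16) = Gamma(247, 101/2).
Posterior mean = α'/β' = 247/(101/2) = 494/101.

494/101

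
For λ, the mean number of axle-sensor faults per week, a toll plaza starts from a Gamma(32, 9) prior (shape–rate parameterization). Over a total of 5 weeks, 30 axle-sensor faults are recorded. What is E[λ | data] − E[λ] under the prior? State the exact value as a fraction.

55/63

Total count 30 over total exposure 5 weeks.
Conjugate update: add total count to the shape and total exposure to the rate, giving Gamma(62, 14).
Posterior mean = 62/14 = 31/7; prior mean = 32/9 = 32/9. Difference = 31/7 − 32/9 = 55/63.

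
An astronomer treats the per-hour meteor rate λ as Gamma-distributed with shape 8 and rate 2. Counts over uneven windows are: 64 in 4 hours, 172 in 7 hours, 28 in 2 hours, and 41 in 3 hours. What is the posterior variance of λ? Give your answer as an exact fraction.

Total count: 64 + 172 + 28 + 41 = 305.
Total exposure: 4 + 7 + 2 + 3 = 16 hours.
Conjugate update: add total count to the shape and total exposure to the rate, giving Gamma(313, 18).
Posterior variance = α'/β'² = 313/324.

313/324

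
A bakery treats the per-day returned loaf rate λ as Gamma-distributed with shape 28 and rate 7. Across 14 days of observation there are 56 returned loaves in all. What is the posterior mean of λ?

Total count 56 over total exposure 14 days.
By Gamma–Poisson conjugacy, the posterior is Gamma(α + Σx, β + Σt) = Gamma(28 + 56, 7 + 14) = Gamma(84, 21).
Posterior mean = α'/β' = 84/21 = 4.

4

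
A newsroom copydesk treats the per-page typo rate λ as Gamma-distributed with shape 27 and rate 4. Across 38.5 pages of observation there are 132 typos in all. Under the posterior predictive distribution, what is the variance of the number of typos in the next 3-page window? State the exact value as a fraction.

86814/7225

Total count 132 over total exposure 38.5 pages.
The Gamma prior is conjugate for the Poisson rate, so λ | data ~ Gamma(27+132, 4+38.5) = Gamma(159, 85/2).
The posterior predictive for a window of length T is Negative Binomial with variance T·α'·(β'+T)/β'² = 3·159·(91/2)/(7225/4) = 86814/7225.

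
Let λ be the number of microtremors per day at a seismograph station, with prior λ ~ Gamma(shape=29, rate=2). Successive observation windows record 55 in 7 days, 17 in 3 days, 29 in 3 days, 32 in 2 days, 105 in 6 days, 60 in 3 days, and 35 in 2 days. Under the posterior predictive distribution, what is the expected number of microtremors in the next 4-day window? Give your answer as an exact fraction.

362/7

Total count: 55 + 17 + 29 + 32 + 105 + 60 + 35 = 333.
Total exposure: 7 + 3 + 3 + 2 + 6 + 3 + 2 = 26 days.
By Gamma–Poisson conjugacy, the posterior is Gamma(α + Σx, β + Σt) = Gamma(29 + 333, 2 + 26) = Gamma(362, 28).
Predictive mean over a 4-day window = T·E[λ|data] = 4·362/28 = 362/7.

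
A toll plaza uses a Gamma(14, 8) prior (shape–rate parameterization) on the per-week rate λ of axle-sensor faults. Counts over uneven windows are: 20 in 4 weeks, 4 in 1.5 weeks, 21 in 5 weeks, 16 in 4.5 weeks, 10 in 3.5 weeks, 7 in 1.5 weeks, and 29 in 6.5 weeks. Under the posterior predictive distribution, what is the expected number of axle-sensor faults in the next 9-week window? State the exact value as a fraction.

Total count: 20 + 4 + 21 + 16 + 10 + 7 + 29 = 107.
Total exposure: 4 + 1.5 + 5 + 4.5 + 3.5 + 1.5 + 6.5 = 26.5 weeks.
Posterior: α' = 14 + 107 = 121, β' = 8 + 26.5 = 69/2.
Predictive mean over a 9-week window = T·E[λ|data] = 9·121/(69/2) = 726/23.

726/23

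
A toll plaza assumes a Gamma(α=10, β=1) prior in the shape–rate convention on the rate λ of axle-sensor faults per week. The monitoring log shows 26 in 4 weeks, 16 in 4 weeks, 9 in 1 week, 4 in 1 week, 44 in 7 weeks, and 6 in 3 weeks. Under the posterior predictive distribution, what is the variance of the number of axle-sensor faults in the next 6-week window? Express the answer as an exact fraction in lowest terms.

2070/49

Total count: 26 + 16 + 9 + 4 + 44 + 6 = 105.
Total exposure: 4 + 4 + 1 + 1 + 7 + 3 = 20 weeks.
By Gamma–Poisson conjugacy, the posterior is Gamma(α + Σx, β + Σt) = Gamma(10 + 105, 1 + 20) = Gamma(115, 21).
The posterior predictive for a window of length T is Negative Binomial with variance T·α'·(β'+T)/β'² = 6·115·27/441 = 2070/49.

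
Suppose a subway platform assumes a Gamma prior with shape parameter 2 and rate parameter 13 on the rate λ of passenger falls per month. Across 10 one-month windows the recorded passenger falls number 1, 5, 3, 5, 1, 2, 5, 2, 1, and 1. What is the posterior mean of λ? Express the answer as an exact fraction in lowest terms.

Total count: 1 + 5 + 3 + 5 + 1 + 2 + 5 + 2 + 1 + 1 = 26.
Total exposure: 10 months.
Posterior: α' = 2 + 26 = 28, β' = 13 + 10 = 23.
Posterior mean = α'/β' = 28/23.

28/23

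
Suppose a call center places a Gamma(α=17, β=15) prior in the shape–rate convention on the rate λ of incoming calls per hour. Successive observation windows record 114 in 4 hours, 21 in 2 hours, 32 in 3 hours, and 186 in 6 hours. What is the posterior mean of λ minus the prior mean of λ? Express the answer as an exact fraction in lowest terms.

56/5

Total count: 114 + 21 + 32 + 186 = 353.
Total exposure: 4 + 2 + 3 + 6 = 15 hours.
Gamma(α, β) with Poisson data over total exposure Σt gives posterior Gamma(α+Σx, β+Σt) = Gamma(370, 30).
Posterior mean = 370/30 = 37/3; prior mean = 17/15 = 17/15. Difference = 37/3 − 17/15 = 56/5.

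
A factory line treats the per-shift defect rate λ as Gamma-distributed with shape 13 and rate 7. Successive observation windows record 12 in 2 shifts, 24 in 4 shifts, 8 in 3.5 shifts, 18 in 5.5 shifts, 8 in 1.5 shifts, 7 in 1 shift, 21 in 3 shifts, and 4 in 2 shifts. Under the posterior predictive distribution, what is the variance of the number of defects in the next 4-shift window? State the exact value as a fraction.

61640/3481

Total count: 12 + 24 + 8 + 18 + 8 + 7 + 21 + 4 = 102.
Total exposure: 2 + 4 + 3.5 + 5.5 + 1.5 + 1 + 3 + 2 = 22.5 shifts.
Posterior: α' = 13 + 102 = 115, β' = 7 + 22.5 = 59/2.
The posterior predictive for a window of length T is Negative Binomial with variance T·α'·(β'+T)/β'² = 4·115·(67/2)/(3481/4) = 61640/3481.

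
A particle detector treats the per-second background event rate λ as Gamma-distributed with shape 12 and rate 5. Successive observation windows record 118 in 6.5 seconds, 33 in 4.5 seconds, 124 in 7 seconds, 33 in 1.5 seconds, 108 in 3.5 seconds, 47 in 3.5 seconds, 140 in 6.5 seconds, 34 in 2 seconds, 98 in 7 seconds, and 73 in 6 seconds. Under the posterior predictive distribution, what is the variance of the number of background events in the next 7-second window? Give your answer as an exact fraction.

Total count: 118 + 33 + 124 + 33 + 108 + 47 + 140 + 34 + 98 + 73 = 808.
Total exposure: 6.5 + 4.5 + 7 + 1.5 + 3.5 + 3.5 + 6.5 + 2 + 7 + 6 = 48 seconds.
Posterior: α' = 12 + 808 = 820, β' = 5 + 48 = 53.
The posterior predictive for a window of length T is Negative Binomial with variance T·α'·(β'+T)/β'² = 7·820·60/2809 = 344400/2809.

344400/2809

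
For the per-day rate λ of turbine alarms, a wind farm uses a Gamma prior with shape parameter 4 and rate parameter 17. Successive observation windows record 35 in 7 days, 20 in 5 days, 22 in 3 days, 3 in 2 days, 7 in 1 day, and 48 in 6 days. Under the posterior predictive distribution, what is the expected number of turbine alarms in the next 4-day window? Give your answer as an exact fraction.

556/41

Total count: 35 + 20 + 22 + 3 + 7 + 48 = 135.
Total exposure: 7 + 5 + 3 + 2 + 1 + 6 = 24 days.
The Gamma prior is conjugate for the Poisson rate, so λ | data ~ Gamma(4+135, 17+24) = Gamma(139, 41).
Predictive mean over a 4-day window = T·E[λ|data] = 4·139/41 = 556/41.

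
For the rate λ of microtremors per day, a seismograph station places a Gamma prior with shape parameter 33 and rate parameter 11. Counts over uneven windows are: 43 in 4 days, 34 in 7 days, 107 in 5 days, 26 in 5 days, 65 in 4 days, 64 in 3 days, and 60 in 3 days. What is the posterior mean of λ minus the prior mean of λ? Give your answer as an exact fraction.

51/7

Total count: 43 + 34 + 107 + 26 + 65 + 64 + 60 = 399.
Total exposure: 4 + 7 + 5 + 5 + 4 + 3 + 3 = 31 days.
Posterior: α' = 33 + 399 = 432, β' = 11 + 31 = 42.
Posterior mean = 432/42 = 72/7; prior mean = 33/11 = 3. Difference = 72/7 − 3 = 51/7.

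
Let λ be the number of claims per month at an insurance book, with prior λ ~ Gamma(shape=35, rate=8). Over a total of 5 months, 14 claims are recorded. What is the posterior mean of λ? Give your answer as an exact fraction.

49/13

Total count 14 over total exposure 5 months.
Gamma(α, β) with Poisson data over total exposure Σt gives posterior Gamma(α+Σx, β+Σt) = Gamma(49, 13).
Posterior mean = α'/β' = 49/13.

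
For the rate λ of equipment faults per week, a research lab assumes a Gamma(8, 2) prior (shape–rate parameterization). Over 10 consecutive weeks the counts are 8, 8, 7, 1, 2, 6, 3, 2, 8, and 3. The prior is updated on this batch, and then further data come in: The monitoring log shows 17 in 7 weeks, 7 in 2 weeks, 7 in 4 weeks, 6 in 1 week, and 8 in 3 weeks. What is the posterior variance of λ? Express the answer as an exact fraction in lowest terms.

101/841

Total count: 8 + 8 + 7 + 1 + 2 + 6 + 3 + 2 + 8 + 3 = 48.
Total exposure: 10 weeks.
After the first batch: Gamma(8 + 48, 2 + 10) = Gamma(56, 12).
Total count: 17 + 7 + 7 + 6 + 8 = 45.
Total exposure: 7 + 2 + 4 + 1 + 3 = 17 weeks.
After the second batch: Gamma(56 + 45, 12 + 17) = Gamma(101, 29).
Posterior variance = α'/β'² = 101/841.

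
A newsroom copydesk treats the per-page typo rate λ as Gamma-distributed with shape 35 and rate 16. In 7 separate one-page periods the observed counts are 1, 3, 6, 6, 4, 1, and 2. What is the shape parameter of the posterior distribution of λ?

Total count: 1 + 3 + 6 + 6 + 4 + 1 + 2 = 23.
Total exposure: 7 pages.
Posterior: α' = 35 + 23 = 58, β' = 16 + 7 = 23.

58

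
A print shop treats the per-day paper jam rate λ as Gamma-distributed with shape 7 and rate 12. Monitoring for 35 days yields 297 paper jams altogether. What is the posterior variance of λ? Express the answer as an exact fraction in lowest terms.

304/2209

Total count 297 over total exposure 35 days.
By Gamma–Poisson conjugacy, the posterior is Gamma(α + Σx, β + Σt) = Gamma(7 + 297, 12 + 35) = Gamma(304, 47).
Posterior variance = α'/β'² = 304/2209.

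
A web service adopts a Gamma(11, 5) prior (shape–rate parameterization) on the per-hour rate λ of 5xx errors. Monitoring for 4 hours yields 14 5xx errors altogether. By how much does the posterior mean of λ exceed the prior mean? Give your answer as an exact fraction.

Total count 14 over total exposure 4 hours.
Gamma(α, β) with Poisson data over total exposure Σt gives posterior Gamma(α+Σx, β+Σt) = Gamma(25, 9).
Posterior mean = 25/9 = 25/9; prior mean = 11/5 = 11/5. Difference = 25/9 − 11/5 = 26/45.

26/45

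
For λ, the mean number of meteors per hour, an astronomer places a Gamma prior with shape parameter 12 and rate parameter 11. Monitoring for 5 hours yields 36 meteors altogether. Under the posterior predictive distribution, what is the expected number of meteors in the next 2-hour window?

6

Total count 36 over total exposure 5 hours.
The Gamma prior is conjugate for the Poisson rate, so λ | data ~ Gamma(12+36, 11+5) = Gamma(48, 16).
Predictive mean over a 2-hour window = T·E[λ|data] = 2·48/16 = 6.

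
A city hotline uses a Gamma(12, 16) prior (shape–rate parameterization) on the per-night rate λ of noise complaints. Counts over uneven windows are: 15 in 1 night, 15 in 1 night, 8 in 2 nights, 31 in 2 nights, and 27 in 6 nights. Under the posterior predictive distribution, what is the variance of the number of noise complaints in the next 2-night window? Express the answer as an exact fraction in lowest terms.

Total count: 15 + 15 + 8 + 31 + 27 = 96.
Total exposure: 1 + 1 + 2 + 2 + 6 = 12 nights.
By Gamma–Poisson conjugacy, the posterior is Gamma(α + Σx, β + Σt) = Gamma(12 + 96, 16 + 12) = Gamma(108, 28).
The posterior predictive for a window of length T is Negative Binomial with variance T·α'·(β'+T)/β'² = 2·108·30/784 = 405/49.

405/49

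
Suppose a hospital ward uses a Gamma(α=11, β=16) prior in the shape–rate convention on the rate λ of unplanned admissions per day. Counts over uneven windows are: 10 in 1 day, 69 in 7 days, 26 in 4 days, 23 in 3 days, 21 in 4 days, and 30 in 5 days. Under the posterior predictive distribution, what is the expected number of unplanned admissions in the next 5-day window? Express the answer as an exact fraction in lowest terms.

95/4

Total count: 10 + 69 + 26 + 23 + 21 + 30 = 179.
Total exposure: 1 + 7 + 4 + 3 + 4 + 5 = 24 days.
The Gamma prior is conjugate for the Poisson rate, so λ | data ~ Gamma(11+179, 16+24) = Gamma(190, 40).
Predictive mean over a 5-day window = T·E[λ|data] = 5·190/40 = 95/4.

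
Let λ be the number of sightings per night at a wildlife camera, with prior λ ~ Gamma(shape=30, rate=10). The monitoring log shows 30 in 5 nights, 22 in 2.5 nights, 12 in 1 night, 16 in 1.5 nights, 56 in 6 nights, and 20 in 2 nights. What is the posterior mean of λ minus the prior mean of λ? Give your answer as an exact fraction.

51/14

Total count: 30 + 22 + 12 + 16 + 56 + 20 = 156.
Total exposure: 5 + 2.5 + 1 + 1.5 + 6 + 2 = 18 nights.
Gamma(α, β) with Poisson data over total exposure Σt gives posterior Gamma(α+Σx, β+Σt) = Gamma(186, 28).
Posterior mean = 186/28 = 93/14; prior mean = 30/10 = 3. Difference = 93/14 − 3 = 51/14.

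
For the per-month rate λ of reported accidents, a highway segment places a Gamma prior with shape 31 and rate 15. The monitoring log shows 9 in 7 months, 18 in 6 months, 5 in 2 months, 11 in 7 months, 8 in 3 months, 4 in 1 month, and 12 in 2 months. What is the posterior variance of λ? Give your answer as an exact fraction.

Total count: 9 + 18 + 5 + 11 + 8 + 4 + 12 = 67.
Total exposure: 7 + 6 + 2 + 7 + 3 + 1 + 2 = 28 months.
Posterior: α' = 31 + 67 = 98, β' = 15 + 28 = 43.
Posterior variance = α'/β'² = 98/1849.

98/1849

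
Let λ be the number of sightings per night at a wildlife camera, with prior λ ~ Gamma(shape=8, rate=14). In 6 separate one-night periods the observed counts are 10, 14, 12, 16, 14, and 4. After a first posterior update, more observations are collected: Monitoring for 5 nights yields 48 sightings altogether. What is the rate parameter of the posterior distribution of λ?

Total count: 10 + 14 + 12 + 16 + 14 + 4 = 70.
Total exposure: 6 nights.
After the first batch: Gamma(8 + 70, 14 + 6) = Gamma(78, 20).
Total count 48 over total exposure 5 nights.
After the second batch: Gamma(78 + 48, 20 + 5) = Gamma(126, 25).

25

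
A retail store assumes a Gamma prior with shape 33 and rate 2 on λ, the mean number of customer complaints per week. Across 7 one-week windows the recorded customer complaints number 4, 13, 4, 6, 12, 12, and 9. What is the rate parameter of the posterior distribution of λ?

9

Total count: 4 + 13 + 4 + 6 + 12 + 12 + 9 = 60.
Total exposure: 7 weeks.
By Gamma–Poisson conjugacy, the posterior is Gamma(α + Σx, β + Σt) = Gamma(33 + 60, 2 + 7) = Gamma(93, 9).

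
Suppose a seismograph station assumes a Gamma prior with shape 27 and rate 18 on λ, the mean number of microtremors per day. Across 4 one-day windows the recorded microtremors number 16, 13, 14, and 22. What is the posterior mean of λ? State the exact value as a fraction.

46/11

Total count: 16 + 13 + 14 + 22 = 65.
Total exposure: 4 days.
By Gamma–Poisson conjugacy, the posterior is Gamma(α + Σx, β + Σt) = Gamma(27 + 65, 18 + 4) = Gamma(92, 22).
Posterior mean = α'/β' = 92/22 = 46/11.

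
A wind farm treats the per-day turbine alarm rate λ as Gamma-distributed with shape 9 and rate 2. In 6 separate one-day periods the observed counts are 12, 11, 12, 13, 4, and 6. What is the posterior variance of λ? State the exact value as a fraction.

67/64

Total count: 12 + 11 + 12 + 13 + 4 + 6 = 58.
Total exposure: 6 days.
By Gamma–Poisson conjugacy, the posterior is Gamma(α + Σx, β + Σt) = Gamma(9 + 58, 2 + 6) = Gamma(67, 8).
Posterior variance = α'/β'² = 67/64.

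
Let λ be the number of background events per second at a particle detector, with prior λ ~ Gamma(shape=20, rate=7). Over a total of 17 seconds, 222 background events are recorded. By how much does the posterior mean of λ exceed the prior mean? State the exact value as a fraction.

607/84

Total count 222 over total exposure 17 seconds.
Gamma(α, β) with Poisson data over total exposure Σt gives posterior Gamma(α+Σx, β+Σt) = Gamma(242, 24).
Posterior mean = 242/24 = 121/12; prior mean = 20/7 = 20/7. Difference = 121/12 − 20/7 = 607/84.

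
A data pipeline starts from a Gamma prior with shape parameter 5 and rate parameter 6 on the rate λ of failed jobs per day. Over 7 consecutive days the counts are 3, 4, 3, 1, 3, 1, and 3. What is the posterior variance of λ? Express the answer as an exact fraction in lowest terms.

23/169

Total count: 3 + 4 + 3 + 1 + 3 + 1 + 3 = 18.
Total exposure: 7 days.
Conjugate update: add total count to the shape and total exposure to the rate, giving Gamma(23, 13).
Posterior variance = α'/β'² = 23/169.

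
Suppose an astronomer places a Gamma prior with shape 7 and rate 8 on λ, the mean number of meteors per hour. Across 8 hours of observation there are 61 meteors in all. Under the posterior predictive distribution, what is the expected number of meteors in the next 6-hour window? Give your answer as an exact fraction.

51/2

Total count 61 over total exposure 8 hours.
The Gamma prior is conjugate for the Poisson rate, so λ | data ~ Gamma(7+61, 8+8) = Gamma(68, 16).
Predictive mean over a 6-hour window = T·E[λ|data] = 6·68/16 = 51/2.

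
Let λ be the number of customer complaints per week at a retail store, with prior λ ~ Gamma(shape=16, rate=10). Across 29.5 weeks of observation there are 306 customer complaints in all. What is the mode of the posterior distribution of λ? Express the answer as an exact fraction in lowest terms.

Total count 306 over total exposure 29.5 weeks.
The Gamma prior is conjugate for the Poisson rate, so λ | data ~ Gamma(16+306, 10+29.5) = Gamma(322, 79/2).
Posterior mode = (α'−1)/β' = 321/(79/2) = 642/79.

642/79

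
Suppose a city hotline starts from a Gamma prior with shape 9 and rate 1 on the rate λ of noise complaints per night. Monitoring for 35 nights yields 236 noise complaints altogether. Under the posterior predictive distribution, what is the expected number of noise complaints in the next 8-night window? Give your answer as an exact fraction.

Total count 236 over total exposure 35 nights.
By Gamma–Poisson conjugacy, the posterior is Gamma(α + Σx, β + Σt) = Gamma(9 + 236, 1 + 35) = Gamma(245, 36).
Predictive mean over an 8-night window = T·E[λ|data] = 8·245/36 = 490/9.

490/9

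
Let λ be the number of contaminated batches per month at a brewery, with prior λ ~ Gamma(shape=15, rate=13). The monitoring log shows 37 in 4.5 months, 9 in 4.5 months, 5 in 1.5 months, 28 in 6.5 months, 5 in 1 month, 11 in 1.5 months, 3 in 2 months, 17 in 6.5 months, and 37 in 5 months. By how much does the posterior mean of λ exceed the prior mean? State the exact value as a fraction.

1481/598

Total count: 37 + 9 + 5 + 28 + 5 + 11 + 3 + 17 + 37 = 152.
Total exposure: 4.5 + 4.5 + 1.5 + 6.5 + 1 + 1.5 + 2 + 6.5 + 5 = 33 months.
By Gamma–Poisson conjugacy, the posterior is Gamma(α + Σx, β + Σt) = Gamma(15 + 152, 13 + 33) = Gamma(167, 46).
Posterior mean = 167/46 = 167/46; prior mean = 15/13 = 15/13. Difference = 167/46 − 15/13 = 1481/598.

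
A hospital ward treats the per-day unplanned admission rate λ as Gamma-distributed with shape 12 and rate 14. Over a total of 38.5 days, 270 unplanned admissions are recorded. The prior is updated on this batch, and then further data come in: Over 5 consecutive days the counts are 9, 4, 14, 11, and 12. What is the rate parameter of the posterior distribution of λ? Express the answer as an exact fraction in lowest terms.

Total count 270 over total exposure 38.5 days.
After the first batch: Gamma(12 + 270, 14 + 38.5) = Gamma(282, 105/2).
Total count: 9 + 4 + 14 + 11 + 12 = 50.
Total exposure: 5 days.
After the second batch: Gamma(282 + 50, 105/2 + 5) = Gamma(332, 115/2).

115/2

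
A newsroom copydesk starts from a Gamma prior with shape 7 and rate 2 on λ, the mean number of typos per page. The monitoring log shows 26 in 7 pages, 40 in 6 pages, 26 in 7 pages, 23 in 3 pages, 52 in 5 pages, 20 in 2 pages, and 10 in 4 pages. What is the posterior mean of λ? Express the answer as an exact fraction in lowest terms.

Total count: 26 + 40 + 26 + 23 + 52 + 20 + 10 = 197.
Total exposure: 7 + 6 + 7 + 3 + 5 + 2 + 4 = 34 pages.
Conjugate update: add total count to the shape and total exposure to the rate, giving Gamma(204, 36).
Posterior mean = α'/β' = 204/36 = 17/3.

17/3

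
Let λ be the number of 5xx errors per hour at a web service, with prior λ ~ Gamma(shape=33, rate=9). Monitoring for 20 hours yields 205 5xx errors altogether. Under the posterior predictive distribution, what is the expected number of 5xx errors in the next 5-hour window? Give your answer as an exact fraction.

1190/29

Total count 205 over total exposure 20 hours.
Conjugate update: add total count to the shape and total exposure to the rate, giving Gamma(238, 29).
Predictive mean over a 5-hour window = T·E[λ|data] = 5·238/29 = 1190/29.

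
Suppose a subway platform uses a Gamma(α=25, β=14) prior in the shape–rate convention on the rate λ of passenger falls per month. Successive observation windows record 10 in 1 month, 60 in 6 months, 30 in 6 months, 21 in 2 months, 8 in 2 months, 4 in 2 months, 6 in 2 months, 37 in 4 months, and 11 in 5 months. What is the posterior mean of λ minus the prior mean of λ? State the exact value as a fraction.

Total count: 10 + 60 + 30 + 21 + 8 + 4 + 6 + 37 + 11 = 187.
Total exposure: 1 + 6 + 6 + 2 + 2 + 2 + 2 + 4 + 5 = 30 months.
Gamma(α, β) with Poisson data over total exposure Σt gives posterior Gamma(α+Σx, β+Σt) = Gamma(212, 44).
Posterior mean = 212/44 = 53/11; prior mean = 25/14 = 25/14. Difference = 53/11 − 25/14 = 467/154.

467/154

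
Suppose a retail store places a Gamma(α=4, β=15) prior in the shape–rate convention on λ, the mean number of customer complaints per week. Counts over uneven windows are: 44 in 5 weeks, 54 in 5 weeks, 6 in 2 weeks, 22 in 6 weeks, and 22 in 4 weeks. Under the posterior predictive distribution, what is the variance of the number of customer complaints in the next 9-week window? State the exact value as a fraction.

62928/1369

Total count: 44 + 54 + 6 + 22 + 22 = 148.
Total exposure: 5 + 5 + 2 + 6 + 4 = 22 weeks.
Gamma(α, β) with Poisson data over total exposure Σt gives posterior Gamma(α+Σx, β+Σt) = Gamma(152, 37).
The posterior predictive for a window of length T is Negative Binomial with variance T·α'·(β'+T)/β'² = 9·152·46/1369 = 62928/1369.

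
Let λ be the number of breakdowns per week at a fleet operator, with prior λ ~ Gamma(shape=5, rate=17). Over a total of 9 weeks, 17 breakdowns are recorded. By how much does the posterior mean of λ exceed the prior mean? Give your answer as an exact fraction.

Total count 17 over total exposure 9 weeks.
Posterior: α' = 5 + 17 = 22, β' = 17 + 9 = 26.
Posterior mean = 22/26 = 11/13; prior mean = 5/17 = 5/17. Difference = 11/13 − 5/17 = 122/221.

122/221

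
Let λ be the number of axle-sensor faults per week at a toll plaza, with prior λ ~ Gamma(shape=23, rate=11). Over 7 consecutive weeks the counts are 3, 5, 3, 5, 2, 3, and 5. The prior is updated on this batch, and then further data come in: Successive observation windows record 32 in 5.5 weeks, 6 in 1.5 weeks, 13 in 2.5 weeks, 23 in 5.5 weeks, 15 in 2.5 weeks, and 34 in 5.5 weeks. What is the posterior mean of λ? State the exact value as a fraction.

172/41

Total count: 3 + 5 + 3 + 5 + 2 + 3 + 5 = 26.
Total exposure: 7 weeks.
After the first batch: Gamma(23 + 26, 11 + 7) = Gamma(49, 18).
Total count: 32 + 6 + 13 + 23 + 15 + 34 = 123.
Total exposure: 5.5 + 1.5 + 2.5 + 5.5 + 2.5 + 5.5 = 23 weeks.
After the second batch: Gamma(49 + 123, 18 + 23) = Gamma(172, 41).
Posterior mean = α'/β' = 172/41.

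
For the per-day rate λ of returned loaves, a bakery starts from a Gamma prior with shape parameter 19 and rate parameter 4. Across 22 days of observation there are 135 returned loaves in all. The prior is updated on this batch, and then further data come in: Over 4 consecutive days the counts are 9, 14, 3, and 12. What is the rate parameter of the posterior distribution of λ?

Total count 135 over total exposure 22 days.
After the first batch: Gamma(19 + 135, 4 + 22) = Gamma(154, 26).
Total count: 9 + 14 + 3 + 12 = 38.
Total exposure: 4 days.
After the second batch: Gamma(154 + 38, 26 + 4) = Gamma(192, 30).

30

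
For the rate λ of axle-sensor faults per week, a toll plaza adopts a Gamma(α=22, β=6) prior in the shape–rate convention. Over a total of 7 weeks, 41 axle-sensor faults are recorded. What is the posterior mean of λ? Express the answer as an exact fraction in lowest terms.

Total count 41 over total exposure 7 weeks.
The Gamma prior is conjugate for the Poisson rate, so λ | data ~ Gamma(22+41, 6+7) = Gamma(63, 13).
Posterior mean = α'/β' = 63/13.

63/13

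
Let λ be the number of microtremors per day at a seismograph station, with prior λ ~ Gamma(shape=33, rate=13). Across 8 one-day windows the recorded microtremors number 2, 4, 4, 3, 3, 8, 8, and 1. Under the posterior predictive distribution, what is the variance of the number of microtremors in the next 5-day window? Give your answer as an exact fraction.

Total count: 2 + 4 + 4 + 3 + 3 + 8 + 8 + 1 = 33.
Total exposure: 8 days.
Posterior: α' = 33 + 33 = 66, β' = 13 + 8 = 21.
The posterior predictive for a window of length T is Negative Binomial with variance T·α'·(β'+T)/β'² = 5·66·26/441 = 2860/147.

2860/147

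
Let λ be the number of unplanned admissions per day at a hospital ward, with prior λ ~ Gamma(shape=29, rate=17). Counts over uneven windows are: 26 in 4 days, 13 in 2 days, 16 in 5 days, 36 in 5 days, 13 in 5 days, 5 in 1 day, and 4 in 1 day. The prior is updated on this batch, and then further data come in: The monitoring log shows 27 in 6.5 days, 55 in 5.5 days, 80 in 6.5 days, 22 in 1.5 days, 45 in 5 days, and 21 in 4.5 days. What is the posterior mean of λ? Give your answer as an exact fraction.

Total count: 26 + 13 + 16 + 36 + 13 + 5 + 4 = 113.
Total exposure: 4 + 2 + 5 + 5 + 5 + 1 + 1 = 23 days.
After the first batch: Gamma(29 + 113, 17 + 23) = Gamma(142, 40).
Total count: 27 + 55 + 80 + 22 + 45 + 21 = 250.
Total exposure: 6.5 + 5.5 + 6.5 + 1.5 + 5 + 4.5 = 29.5 days.
After the second batch: Gamma(142 + 250, 40 + 29.5) = Gamma(392, 139/2).
Posterior mean = α'/β' = 392/(139/2) = 784/139.

784/139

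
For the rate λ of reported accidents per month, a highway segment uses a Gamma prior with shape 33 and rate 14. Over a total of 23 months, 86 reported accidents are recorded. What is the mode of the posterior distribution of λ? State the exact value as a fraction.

Total count 86 over total exposure 23 months.
By Gamma–Poisson conjugacy, the posterior is Gamma(α + Σx, β + Σt) = Gamma(33 + 86, 14 + 23) = Gamma(119, 37).
Posterior mode = (α'−1)/β' = 118/37.

118/37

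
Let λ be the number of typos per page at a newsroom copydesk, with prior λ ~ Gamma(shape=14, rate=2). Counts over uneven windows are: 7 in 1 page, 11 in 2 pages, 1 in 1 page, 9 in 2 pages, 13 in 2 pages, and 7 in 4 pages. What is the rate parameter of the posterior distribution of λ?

Total count: 7 + 11 + 1 + 9 + 13 + 7 = 48.
Total exposure: 1 + 2 + 1 + 2 + 2 + 4 = 12 pages.
The Gamma prior is conjugate for the Poisson rate, so λ | data ~ Gamma(14+48, 2+12) = Gamma(62, 14).

14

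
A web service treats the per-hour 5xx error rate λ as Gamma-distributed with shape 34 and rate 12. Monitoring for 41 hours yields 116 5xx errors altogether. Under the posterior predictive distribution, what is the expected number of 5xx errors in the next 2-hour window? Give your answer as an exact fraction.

Total count 116 over total exposure 41 hours.
Conjugate update: add total count to the shape and total exposure to the rate, giving Gamma(150, 53).
Predictive mean over a 2-hour window = T·E[λ|data] = 2·150/53 = 300/53.

300/53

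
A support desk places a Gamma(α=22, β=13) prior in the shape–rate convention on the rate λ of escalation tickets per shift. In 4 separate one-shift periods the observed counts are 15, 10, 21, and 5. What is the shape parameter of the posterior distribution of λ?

73

Total count: 15 + 10 + 21 + 5 = 51.
Total exposure: 4 shifts.
Posterior: α' = 22 + 51 = 73, β' = 13 + 4 = 17.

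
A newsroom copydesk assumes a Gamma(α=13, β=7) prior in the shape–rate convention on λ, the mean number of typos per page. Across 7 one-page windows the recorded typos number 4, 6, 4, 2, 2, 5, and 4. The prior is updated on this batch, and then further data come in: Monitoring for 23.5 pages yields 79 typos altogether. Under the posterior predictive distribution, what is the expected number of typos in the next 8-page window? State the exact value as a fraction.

1904/75

Total count: 4 + 6 + 4 + 2 + 2 + 5 + 4 = 27.
Total exposure: 7 pages.
After the first batch: Gamma(13 + 27, 7 + 7) = Gamma(40, 14).
Total count 79 over total exposure 23.5 pages.
After the second batch: Gamma(40 + 79, 14 + 23.5) = Gamma(119, 75/2).
Predictive mean over an 8-page window = T·E[λ|data] = 8·119/(75/2) = 1904/75.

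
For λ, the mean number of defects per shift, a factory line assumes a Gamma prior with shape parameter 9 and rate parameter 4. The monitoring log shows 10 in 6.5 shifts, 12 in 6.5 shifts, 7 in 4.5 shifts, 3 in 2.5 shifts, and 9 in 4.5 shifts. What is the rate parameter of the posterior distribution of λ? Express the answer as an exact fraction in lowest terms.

Total count: 10 + 12 + 7 + 3 + 9 = 41.
Total exposure: 6.5 + 6.5 + 4.5 + 2.5 + 4.5 = 24.5 shifts.
The Gamma prior is conjugate for the Poisson rate, so λ | data ~ Gamma(9+41, 4+24.5) = Gamma(50, 57/2).

57/2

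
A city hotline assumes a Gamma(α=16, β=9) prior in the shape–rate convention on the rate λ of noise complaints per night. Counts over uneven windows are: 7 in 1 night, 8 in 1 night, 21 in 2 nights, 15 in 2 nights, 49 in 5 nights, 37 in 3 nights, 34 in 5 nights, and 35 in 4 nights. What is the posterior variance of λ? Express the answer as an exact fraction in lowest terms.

111/512

Total count: 7 + 8 + 21 + 15 + 49 + 37 + 34 + 35 = 206.
Total exposure: 1 + 1 + 2 + 2 + 5 + 3 + 5 + 4 = 23 nights.
Posterior: α' = 16 + 206 = 222, β' = 9 + 23 = 32.
Posterior variance = α'/β'² = 222/1024 = 111/512.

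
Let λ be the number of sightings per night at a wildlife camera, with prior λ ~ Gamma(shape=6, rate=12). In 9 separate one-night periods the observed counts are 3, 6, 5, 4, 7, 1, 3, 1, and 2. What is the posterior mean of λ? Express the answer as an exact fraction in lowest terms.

Total count: 3 + 6 + 5 + 4 + 7 + 1 + 3 + 1 + 2 = 32.
Total exposure: 9 nights.
By Gamma–Poisson conjugacy, the posterior is Gamma(α + Σx, β + Σt) = Gamma(6 + 32, 12 + 9) = Gamma(38, 21).
Posterior mean = α'/β' = 38/21.

38/21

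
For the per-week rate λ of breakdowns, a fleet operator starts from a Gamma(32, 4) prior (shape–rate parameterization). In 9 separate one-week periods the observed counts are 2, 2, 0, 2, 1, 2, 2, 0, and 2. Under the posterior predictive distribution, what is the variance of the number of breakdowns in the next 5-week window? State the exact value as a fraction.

Total count: 2 + 2 + 0 + 2 + 1 + 2 + 2 + 0 + 2 = 13.
Total exposure: 9 weeks.
Conjugate update: add total count to the shape and total exposure to the rate, giving Gamma(45, 13).
The posterior predictive for a window of length T is Negative Binomial with variance T·α'·(β'+T)/β'² = 5·45·18/169 = 4050/169.

4050/169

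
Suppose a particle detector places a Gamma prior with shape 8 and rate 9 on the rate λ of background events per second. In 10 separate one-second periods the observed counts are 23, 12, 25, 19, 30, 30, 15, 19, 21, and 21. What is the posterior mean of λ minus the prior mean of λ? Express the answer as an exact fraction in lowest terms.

1855/171

Total count: 23 + 12 + 25 + 19 + 30 + 30 + 15 + 19 + 21 + 21 = 215.
Total exposure: 10 seconds.
Gamma(α, β) with Poisson data over total exposure Σt gives posterior Gamma(α+Σx, β+Σt) = Gamma(223, 19).
Posterior mean = 223/19 = 223/19; prior mean = 8/9 = 8/9. Difference = 223/19 − 8/9 = 1855/171.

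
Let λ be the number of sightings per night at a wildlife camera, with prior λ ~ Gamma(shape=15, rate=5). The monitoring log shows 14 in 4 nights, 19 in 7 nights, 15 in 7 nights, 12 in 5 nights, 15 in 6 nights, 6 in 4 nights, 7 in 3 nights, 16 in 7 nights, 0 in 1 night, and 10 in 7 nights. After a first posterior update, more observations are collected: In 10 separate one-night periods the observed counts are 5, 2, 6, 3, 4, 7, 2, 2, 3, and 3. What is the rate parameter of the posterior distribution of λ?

Total count: 14 + 19 + 15 + 12 + 15 + 6 + 7 + 16 + 0 + 10 = 114.
Total exposure: 4 + 7 + 7 + 5 + 6 + 4 + 3 + 7 + 1 + 7 = 51 nights.
After the first batch: Gamma(15 + 114, 5 + 51) = Gamma(129, 56).
Total count: 5 + 2 + 6 + 3 + 4 + 7 + 2 + 2 + 3 + 3 = 37.
Total exposure: 10 nights.
After the second batch: Gamma(129 + 37, 56 + 10) = Gamma(166, 66).

66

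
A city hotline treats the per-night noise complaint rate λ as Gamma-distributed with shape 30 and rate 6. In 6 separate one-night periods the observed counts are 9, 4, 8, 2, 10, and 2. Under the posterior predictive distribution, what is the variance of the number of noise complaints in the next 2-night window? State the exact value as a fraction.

Total count: 9 + 4 + 8 + 2 + 10 + 2 = 35.
Total exposure: 6 nights.
Gamma(α, β) with Poisson data over total exposure Σt gives posterior Gamma(α+Σx, β+Σt) = Gamma(65, 12).
The posterior predictive for a window of length T is Negative Binomial with variance T·α'·(β'+T)/β'² = 2·65·14/144 = 455/36.

455/36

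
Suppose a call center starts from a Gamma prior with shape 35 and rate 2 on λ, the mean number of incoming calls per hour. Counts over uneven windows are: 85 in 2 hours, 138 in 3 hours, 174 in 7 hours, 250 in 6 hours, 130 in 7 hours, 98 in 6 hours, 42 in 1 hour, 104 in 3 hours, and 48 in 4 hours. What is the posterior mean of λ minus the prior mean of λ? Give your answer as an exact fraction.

773/82

Total count: 85 + 138 + 174 + 250 + 130 + 98 + 42 + 104 + 48 = 1069.
Total exposure: 2 + 3 + 7 + 6 + 7 + 6 + 1 + 3 + 4 = 39 hours.
The Gamma prior is conjugate for the Poisson rate, so λ | data ~ Gamma(35+1069, 2+39) = Gamma(1104, 41).
Posterior mean = 1104/41 = 1104/41; prior mean = 35/2 = 35/2. Difference = 1104/41 − 35/2 = 773/82.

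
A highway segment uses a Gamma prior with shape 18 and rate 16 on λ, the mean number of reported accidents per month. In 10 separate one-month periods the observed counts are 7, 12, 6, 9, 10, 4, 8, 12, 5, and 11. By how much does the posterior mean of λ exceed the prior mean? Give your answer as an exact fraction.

Total count: 7 + 12 + 6 + 9 + 10 + 4 + 8 + 12 + 5 + 11 = 84.
Total exposure: 10 months.
The Gamma prior is conjugate for the Poisson rate, so λ | data ~ Gamma(18+84, 16+10) = Gamma(102, 26).
Posterior mean = 102/26 = 51/13; prior mean = 18/16 = 9/8. Difference = 51/13 − 9/8 = 291/104.

291/104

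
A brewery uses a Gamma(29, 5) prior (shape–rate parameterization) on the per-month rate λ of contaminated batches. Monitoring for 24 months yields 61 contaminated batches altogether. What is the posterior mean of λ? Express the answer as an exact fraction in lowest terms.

Total count 61 over total exposure 24 months.
The Gamma prior is conjugate for the Poisson rate, so λ | data ~ Gamma(29+61, 5+24) = Gamma(90, 29).
Posterior mean = α'/β' = 90/29.

90/29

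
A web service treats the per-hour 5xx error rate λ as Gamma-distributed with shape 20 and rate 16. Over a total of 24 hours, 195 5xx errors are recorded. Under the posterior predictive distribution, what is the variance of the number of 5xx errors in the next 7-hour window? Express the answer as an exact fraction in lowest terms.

14147/320

Total count 195 over total exposure 24 hours.
Posterior: α' = 20 + 195 = 215, β' = 16 + 24 = 40.
The posterior predictive for a window of length T is Negative Binomial with variance T·α'·(β'+T)/β'² = 7·215·47/1600 = 14147/320.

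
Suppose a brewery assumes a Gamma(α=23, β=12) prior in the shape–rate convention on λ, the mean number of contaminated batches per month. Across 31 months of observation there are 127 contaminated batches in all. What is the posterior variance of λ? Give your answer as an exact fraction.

150/1849

Total count 127 over total exposure 31 months.
Conjugate update: add total count to the shape and total exposure to the rate, giving Gamma(150, 43).
Posterior variance = α'/β'² = 150/1849.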